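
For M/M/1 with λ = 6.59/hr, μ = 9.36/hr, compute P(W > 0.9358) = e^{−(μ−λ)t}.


W ~ Exponential(μ−λ) for M/M/1.
μ − λ = 9.36 − 6.59 = 2.7700
P(W > t) = e^{−(μ−λ)t} = e^{−2.5922} = 0.074858

Final: 0.074858


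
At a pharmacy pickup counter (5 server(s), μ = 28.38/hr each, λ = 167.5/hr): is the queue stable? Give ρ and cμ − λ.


Total capacity cμ = 5·28.38 = 141.90/hr
ρ = λ/(cμ) = 167.5/141.90 = 1.1804
Stable ⇔ ρ < 1: NO
Spare capacity = cμ − λ = 141.90 − 167.5 = -25.60/hr

Final: ρ = 1.1804; unstable; margin = -25.60/hr


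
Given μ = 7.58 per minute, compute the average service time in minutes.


Mean service time = 1/μ = 1/7.58 minute = 0.13193 minute
In minutes: 0.13193 × 1 = 0.1319 min

Final: 0.1319 min


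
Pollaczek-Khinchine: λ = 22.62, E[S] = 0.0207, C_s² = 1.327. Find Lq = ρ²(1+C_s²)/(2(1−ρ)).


ρ = λ·E[S] = 22.62·0.0207 = 0.4682
Lq = ρ²(1+C_s²)/(2(1−ρ)) = 0.2192·(1+1.327)/(2·0.5318)
= 0.2192·2.3270/1.0635 = 0.47970

Final: 0.47970


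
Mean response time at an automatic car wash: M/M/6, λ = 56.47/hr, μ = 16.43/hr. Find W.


a = 3.4370; ρ = 0.5728; P₀ = 0.030977
Lq = P₀·a^c·ρ/(c!(1−ρ)²) = 0.22265
Wq = Lq/λ = 0.22265/56.47 = 0.003943 hr
W = Wq + 1/μ = 0.003943 + 0.06086 = 0.06481 hr

Final: 0.06481 hr


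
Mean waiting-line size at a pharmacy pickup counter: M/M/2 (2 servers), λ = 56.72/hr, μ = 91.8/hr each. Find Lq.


a = λ/μ = 0.6179; ρ = a/2 = 0.3089
P₀ = 0.527963
Lq = P₀·a^c·ρ / (c!·(1−ρ)²) = 0.527963·0.38176·0.3089/(2·0.47757)
= 0.06519

Final: 0.06519


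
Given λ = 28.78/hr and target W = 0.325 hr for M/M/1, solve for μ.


W = 1/(μ−λ) ⇒ μ − λ = 1/W = 1/0.325 = 3.0769
μ = λ + 1/W = 28.78 + 3.0769 = 31.8569 per hr

Final: 31.8569 /hr


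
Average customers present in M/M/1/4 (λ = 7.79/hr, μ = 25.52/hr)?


ρ = 7.79/25.52 = 0.3053
L = ρ[1 − (K+1)ρ^K + Kρ^(K+1)] / [(1−ρ)(1−ρ^(K+1))]
Numerator: 0.3053·(1 − 5·0.008682 + 4·0.002650) = 0.295236
Denominator: (0.6947)·(0.997350) = 0.692908
L = 0.295236/0.692908 = 0.4261

Final: 0.4261


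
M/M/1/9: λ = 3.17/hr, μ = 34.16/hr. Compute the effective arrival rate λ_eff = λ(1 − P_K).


ρ = 0.09280; P_K = (1−ρ)ρ^9/(1−ρ^10) = 4.630e-10
λ_eff = λ(1 − P_K) = 3.17·(1 − 4.630e-10) = 3.17·1.000000 = 3.1700 /hr

Final: 3.1700 /hr


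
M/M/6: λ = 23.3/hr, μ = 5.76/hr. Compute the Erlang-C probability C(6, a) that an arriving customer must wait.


a = λ/μ = 4.0451; ρ = a/6 = 0.6742
P₀ = 0.015843 (from M/M/c formula)
C(c,a) = [a^c/(c!(1−ρ))]·P₀ = [4381.27613/(720·0.3258)]·0.015843
= 18.67684·0.015843 = 0.295906

Final: 0.295906


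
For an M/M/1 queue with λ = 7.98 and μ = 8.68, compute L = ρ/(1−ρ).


ρ = λ/μ = 7.98/8.68 = 0.9194
L = ρ/(1−ρ) = 0.9194/(1 − 0.9194) = 0.9194/0.08065 = 11.4000

Final: 11.4000


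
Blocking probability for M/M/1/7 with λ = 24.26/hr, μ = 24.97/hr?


ρ = λ/μ = 24.26/24.97 = 0.9716
P_K = (1−ρ)ρ^K/(1−ρ^(K+1)) = (0.02843·0.817158)/(1 − 0.793922)
= 0.023235/0.206078 = 0.112750

Final: 0.112750


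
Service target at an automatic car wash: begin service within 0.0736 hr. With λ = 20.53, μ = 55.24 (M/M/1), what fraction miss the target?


ρ = 20.53/55.24 = 0.3717
P(Wq > t) = ρ·e^{−(μ−λ)t} = 0.3717·e^{−2.5547}
= 0.3717·0.077719 = 0.028884

Final: 0.028884


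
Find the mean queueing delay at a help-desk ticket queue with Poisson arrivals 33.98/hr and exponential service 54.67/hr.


ρ = 33.98/54.67 = 0.6215
Wq = ρ/(μ−λ) = 0.6215/(54.67 − 33.98) = 0.6215/20.69 = 0.03004 hr

Final: 0.03004 hr


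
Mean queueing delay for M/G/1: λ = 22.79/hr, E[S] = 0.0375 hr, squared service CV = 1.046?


ρ = λ·E[S] = 22.79·0.0375 = 0.8546
E[S²] = E[S]²(1+C_s²) = 0.0375²·(1+1.046) = 0.002877
Wq = λ·E[S²]/(2(1−ρ)) = 22.79·0.002877/(2·0.1454) = 0.22552 hr

Final: 0.22552 hr


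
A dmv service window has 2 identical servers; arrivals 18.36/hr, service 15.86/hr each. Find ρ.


ρ = λ/(cμ) = 18.36/(2·15.86) = 18.36/31.72 = 0.5788

Final: 0.5788


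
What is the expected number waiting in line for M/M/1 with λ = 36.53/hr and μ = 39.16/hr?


ρ = 36.53/39.16 = 0.9328
Lq = ρ²/(1−ρ) = 0.8702/0.06716 = 12.9569

Final: 12.9569


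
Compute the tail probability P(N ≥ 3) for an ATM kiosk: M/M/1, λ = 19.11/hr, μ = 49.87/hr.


ρ = 19.11/49.87 = 0.3832
P(N ≥ n) = ρ^n = 0.3832^3 = 0.056268

Final: 0.056268


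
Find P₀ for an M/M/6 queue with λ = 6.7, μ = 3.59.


a = λ/μ = 6.7/3.59 = 1.8663; ρ = a/c = 0.3110
Σ_{k=0}^{5} a^k/k! (terms k=0..5) = 1.00000 + 1.86630 + 1.74153 + 1.08340 + 0.50549 + 0.18868 = 6.38539
Tail: a^6/(6!(1−ρ)) = 42.25539/(720·0.6890) = 0.08518
P₀ = 1/(6.38539 + 0.08518) = 1/6.47058 = 0.154546

Final: 0.154546


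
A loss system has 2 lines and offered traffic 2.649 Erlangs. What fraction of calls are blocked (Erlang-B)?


B(c,a) = (a^c/c!) / Σ_{k=0}^{c} a^k/k!
a^2/2! = 3.508601
Σ terms (k=0..2): 1.00000 + 2.64900 + 3.50860 = 7.157601
B = 3.508601/7.157601 = 0.490192

Final: 0.490192


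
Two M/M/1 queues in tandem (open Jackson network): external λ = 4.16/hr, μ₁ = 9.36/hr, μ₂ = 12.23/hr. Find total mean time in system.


Each node sees arrival rate λ = 4.16/hr (tandem ⇒ throughput preserved).
W₁ = 1/(μ₁−λ) = 1/(9.36−4.16) = 0.19231 hr
W₂ = 1/(μ₂−λ) = 1/(12.23−4.16) = 0.12392 hr
W_total = W₁ + W₂ = 0.19231 + 0.12392 = 0.31622 hr

Final: 0.31622 hr


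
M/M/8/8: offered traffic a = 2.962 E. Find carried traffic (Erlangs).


B(8,2.962) = 0.007626 (Erlang-B)
Carried load = a(1 − B) = 2.962·(1 − 0.007626) = 2.962·0.992374 = 2.9394 E

Final: 2.9394 Erlangs


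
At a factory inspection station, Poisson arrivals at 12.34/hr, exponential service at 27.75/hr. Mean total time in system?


W = 1/(μ−λ) = 1/(27.75 − 12.34) = 1/15.41 = 0.06489 hr

Final: 0.06489 hr


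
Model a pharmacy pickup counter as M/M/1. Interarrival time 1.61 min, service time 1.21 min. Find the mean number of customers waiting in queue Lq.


λ = 60/1.61 = 37.2671 /hr
μ = 60/1.21 = 49.5868 /hr
ρ = λ/μ = 37.2671/49.5868 = 0.7516
Lq = ρ²/(1−ρ) = 0.5648/0.2484 = 2.2734

Final: 2.2734


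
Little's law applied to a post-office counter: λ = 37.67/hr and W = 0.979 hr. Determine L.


L = λW = 37.67·0.979 = 36.8789

Final: 36.8789


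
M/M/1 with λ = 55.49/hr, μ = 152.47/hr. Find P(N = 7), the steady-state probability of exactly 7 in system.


ρ = 55.49/152.47 = 0.3639
P_n = (1−ρ)·ρ^n = (1 − 0.3639)·0.3639^7 = 0.6361·0.0008457 = 0.0005379

Final: 0.0005379


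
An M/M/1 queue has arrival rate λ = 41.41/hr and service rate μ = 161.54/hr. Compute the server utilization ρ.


ρ = λ/μ = 41.41/161.54 = 0.2563

Final: 0.2563


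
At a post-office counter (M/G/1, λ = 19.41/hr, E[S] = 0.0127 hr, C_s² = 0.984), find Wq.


ρ = λ·E[S] = 19.41·0.0127 = 0.2465
E[S²] = E[S]²(1+C_s²) = 0.0127²·(1+0.984) = 0.0003200
Wq = λ·E[S²]/(2(1−ρ)) = 19.41·0.0003200/(2·0.7535) = 0.004122 hr

Final: 0.004122 hr


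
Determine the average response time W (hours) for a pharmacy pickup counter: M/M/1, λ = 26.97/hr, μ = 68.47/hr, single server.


W = 1/(μ−λ) = 1/(68.47 − 26.97) = 1/41.50 = 0.02410 hr

Final: 0.02410 hr


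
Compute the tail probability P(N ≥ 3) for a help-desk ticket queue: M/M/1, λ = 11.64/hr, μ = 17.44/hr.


ρ = 11.64/17.44 = 0.6674
P(N ≥ n) = ρ^n = 0.6674^3 = 0.297317

Final: 0.297317


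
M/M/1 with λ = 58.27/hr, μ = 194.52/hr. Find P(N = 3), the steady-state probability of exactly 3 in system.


ρ = 58.27/194.52 = 0.2996
P_n = (1−ρ)·ρ^n = (1 − 0.2996)·0.2996^3 = 0.7004·0.026881 = 0.018828

Final: 0.018828


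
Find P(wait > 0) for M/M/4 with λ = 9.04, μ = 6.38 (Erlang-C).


a = λ/μ = 1.4169; ρ = a/4 = 0.3542
P₀ = 0.240676 (from M/M/c formula)
C(c,a) = [a^c/(c!(1−ρ))]·P₀ = [4.03080/(24·0.6458)]·0.240676
= 0.26008·0.240676 = 0.062594

Final: 0.062594


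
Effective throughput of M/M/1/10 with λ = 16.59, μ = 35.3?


ρ = 0.4700; P_K = (1−ρ)ρ^10/(1−ρ^11) = 0.0002787
λ_eff = λ(1 − P_K) = 16.59·(1 − 0.0002787) = 16.59·0.999721 = 16.5854 /hr

Final: 16.5854 /hr


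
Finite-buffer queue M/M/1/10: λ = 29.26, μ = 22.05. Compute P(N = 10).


ρ = λ/μ = 29.26/22.05 = 1.3270
P_K = (1−ρ)ρ^K/(1−ρ^(K+1)) = (-0.3270·16.930013)/(1 − 22.465858)
= -5.535845/-21.465858 = 0.257891

Final: 0.257891


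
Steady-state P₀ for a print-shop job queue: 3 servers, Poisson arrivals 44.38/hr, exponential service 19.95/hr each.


a = λ/μ = 44.38/19.95 = 2.2246; ρ = a/c = 0.7415
Σ_{k=0}^{2} a^k/k! (terms k=0..2) = 1.00000 + 2.22456 + 2.47434 = 5.69890
Tail: a^3/(3!(1−ρ)) = 11.00863/(6·0.2585) = 7.09832
P₀ = 1/(5.69890 + 7.09832) = 1/12.79722 = 0.078142

Final: 0.078142


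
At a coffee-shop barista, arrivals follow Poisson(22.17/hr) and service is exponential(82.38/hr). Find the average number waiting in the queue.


ρ = 22.17/82.38 = 0.2691
Lq = ρ²/(1−ρ) = 0.07242/0.7309 = 0.09909

Final: 0.09909


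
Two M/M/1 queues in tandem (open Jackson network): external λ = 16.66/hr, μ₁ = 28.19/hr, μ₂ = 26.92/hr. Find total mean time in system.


Each node sees arrival rate λ = 16.66/hr (tandem ⇒ throughput preserved).
W₁ = 1/(μ₁−λ) = 1/(28.19−16.66) = 0.08673 hr
W₂ = 1/(μ₂−λ) = 1/(26.92−16.66) = 0.09747 hr
W_total = W₁ + W₂ = 0.08673 + 0.09747 = 0.18420 hr

Final: 0.18420 hr


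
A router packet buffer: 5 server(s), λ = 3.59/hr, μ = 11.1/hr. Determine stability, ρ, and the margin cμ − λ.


Total capacity cμ = 5·11.1 = 55.50/hr
ρ = λ/(cμ) = 3.59/55.50 = 0.06468
Stable ⇔ ρ < 1: YES
Spare capacity = cμ − λ = 55.50 − 3.59 = 51.91/hr

Final: ρ = 0.06468; stable; margin = 51.91/hr


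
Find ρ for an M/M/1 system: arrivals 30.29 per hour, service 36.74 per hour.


ρ = λ/μ = 30.29/36.74 = 0.8244

Final: 0.8244


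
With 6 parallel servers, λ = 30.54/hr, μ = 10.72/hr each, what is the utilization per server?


ρ = λ/(cμ) = 30.54/(6·10.72) = 30.54/64.32 = 0.4748

Final: 0.4748


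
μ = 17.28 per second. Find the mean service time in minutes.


Mean service time = 1/μ = 1/17.28 second = 0.05787 second
In minutes: 0.05787 × 0.0166667 = 0.0009645 min

Final: 0.0009645 min


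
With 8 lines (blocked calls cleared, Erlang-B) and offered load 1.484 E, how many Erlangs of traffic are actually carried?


B(8,1.484) = 0.0001323 (Erlang-B)
Carried load = a(1 − B) = 1.484·(1 − 0.0001323) = 1.484·0.999868 = 1.4838 E

Final: 1.4838 Erlangs


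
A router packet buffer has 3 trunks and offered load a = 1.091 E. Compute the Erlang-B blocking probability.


B(c,a) = (a^c/c!) / Σ_{k=0}^{c} a^k/k!
a^3/3! = 0.216433
Σ terms (k=0..3): 1.00000 + 1.09100 + 0.59514 + 0.21643 = 2.902573
B = 0.216433/2.902573 = 0.074566

Final: 0.074566


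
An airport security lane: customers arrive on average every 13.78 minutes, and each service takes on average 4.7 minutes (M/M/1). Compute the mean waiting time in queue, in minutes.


λ = 60/13.78 = 4.3541 /hr
μ = 60/4.7 = 12.7660 /hr
ρ = λ/μ = 4.3541/12.7660 = 0.3411
Wq = ρ/(μ−λ) = 0.3411/(12.7660−4.3541) = 0.04055 hr
In minutes: 0.04055·60 = 2.433 min

Final: 2.433 min


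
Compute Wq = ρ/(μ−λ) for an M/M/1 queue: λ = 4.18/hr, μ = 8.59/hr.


ρ = 4.18/8.59 = 0.4866
Wq = ρ/(μ−λ) = 0.4866/(8.59 − 4.18) = 0.4866/4.41 = 0.1103 hr

Final: 0.1103 hr


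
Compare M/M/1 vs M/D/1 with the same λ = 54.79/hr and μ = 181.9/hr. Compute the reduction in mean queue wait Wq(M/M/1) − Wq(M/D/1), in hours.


ρ = 54.79/181.9 = 0.3012
Wq(M/M/1) = ρ/(μ−λ) = 0.3012/127.11 = 0.002370 hr
Wq(M/D/1) = ρ/(2(μ−λ)) = 0.001185 hr
Savings = 0.002370 − 0.001185 = 0.001185 hr

Final: 0.001185 hr


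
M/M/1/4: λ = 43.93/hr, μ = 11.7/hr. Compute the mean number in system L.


ρ = 43.93/11.7 = 3.7547
L = ρ[1 − (K+1)ρ^K + Kρ^(K+1)] / [(1−ρ)(1−ρ^(K+1))]
Numerator: 3.7547·(1 − 5·198.747359 + 4·746.236878) = 7480.155288
Denominator: (-2.7547)·(-745.236878) = 2052.904665
L = 7480.155288/2052.904665 = 3.6437

Final: 3.6437


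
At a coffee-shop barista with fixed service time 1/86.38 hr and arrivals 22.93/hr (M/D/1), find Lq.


ρ = 22.93/86.38 = 0.2655
M/D/1: Lq = ρ²/(2(1−ρ)) = 0.07047/(2·0.7345) = 0.04797

Final: 0.04797


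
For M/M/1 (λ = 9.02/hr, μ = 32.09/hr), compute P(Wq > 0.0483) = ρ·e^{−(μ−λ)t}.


ρ = 9.02/32.09 = 0.2811
P(Wq > t) = ρ·e^{−(μ−λ)t} = 0.2811·e^{−1.1143}
= 0.2811·0.328151 = 0.092238

Final: 0.092238


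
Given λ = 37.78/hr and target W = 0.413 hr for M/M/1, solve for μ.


W = 1/(μ−λ) ⇒ μ − λ = 1/W = 1/0.413 = 2.4213
μ = λ + 1/W = 37.78 + 2.4213 = 40.2013 per hr

Final: 40.2013 /hr


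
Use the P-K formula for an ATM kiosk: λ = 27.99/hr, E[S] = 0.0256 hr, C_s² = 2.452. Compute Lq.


ρ = λ·E[S] = 27.99·0.0256 = 0.7165
Lq = ρ²(1+C_s²)/(2(1−ρ)) = 0.5134·(1+2.452)/(2·0.2835)
= 0.5134·3.4520/0.5669 = 3.12637

Final: 3.12637


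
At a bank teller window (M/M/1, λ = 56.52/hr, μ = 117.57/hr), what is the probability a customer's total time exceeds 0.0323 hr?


W ~ Exponential(μ−λ) for M/M/1.
μ − λ = 117.57 − 56.52 = 61.0500
P(W > t) = e^{−(μ−λ)t} = e^{−1.9719} = 0.139190

Final: 0.139190


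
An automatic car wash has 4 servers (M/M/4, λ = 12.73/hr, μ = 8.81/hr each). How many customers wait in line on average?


a = λ/μ = 1.4449; ρ = a/4 = 0.3612
P₀ = 0.233860
Lq = P₀·a^c·ρ / (c!·(1−ρ)²) = 0.233860·4.35923·0.3612/(24·0.40802)
= 0.03761

Final: 0.03761


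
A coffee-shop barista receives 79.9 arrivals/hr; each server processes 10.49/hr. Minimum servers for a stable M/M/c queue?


Stability requires cμ > λ ⇔ c > λ/μ.
λ/μ = 79.9/10.49 = 7.6168
Minimum integer c = ⌊7.6168⌋ + 1 = 8
Check: 8·10.49 = 83.92 > 79.9, while 7·10.49 = 73.43 ≤ 79.9

Final: 8 servers


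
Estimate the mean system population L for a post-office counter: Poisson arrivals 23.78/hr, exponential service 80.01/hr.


ρ = λ/μ = 23.78/80.01 = 0.2972
L = ρ/(1−ρ) = 0.2972/(1 − 0.2972) = 0.2972/0.7028 = 0.4229

Final: 0.4229


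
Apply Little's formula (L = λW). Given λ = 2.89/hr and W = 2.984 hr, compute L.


L = λW = 2.89·2.984 = 8.6238

Final: 8.6238


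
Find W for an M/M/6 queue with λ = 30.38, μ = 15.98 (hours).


a = 1.9011; ρ = 0.3169; P₀ = 0.149238
Lq = P₀·a^c·ρ/(c!(1−ρ)²) = 0.006644
Wq = Lq/λ = 0.006644/30.38 = 0.0002187 hr
W = Wq + 1/μ = 0.0002187 + 0.06258 = 0.06280 hr

Final: 0.06280 hr


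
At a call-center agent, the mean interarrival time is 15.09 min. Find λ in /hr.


λ = 1/(interarrival time) in consistent units.
1 hour = 60 min, so λ = 60/15.09 = 3.9761 per hour

Final: 3.9761 /hr


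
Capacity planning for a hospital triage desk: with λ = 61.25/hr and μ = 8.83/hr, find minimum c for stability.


Stability requires cμ > λ ⇔ c > λ/μ.
λ/μ = 61.25/8.83 = 6.9366
Minimum integer c = ⌊6.9366⌋ + 1 = 7
Check: 7·8.83 = 61.81 > 61.25, while 6·8.83 = 52.98 ≤ 61.25

Final: 7 servers


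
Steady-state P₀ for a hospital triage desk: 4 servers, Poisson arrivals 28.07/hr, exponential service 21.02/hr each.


a = λ/μ = 28.07/21.02 = 1.3354; ρ = a/c = 0.3338
Σ_{k=0}^{3} a^k/k! (terms k=0..3) = 1.00000 + 1.33539 + 0.89164 + 0.39690 = 3.62393
Tail: a^4/(4!(1−ρ)) = 3.18009/(24·0.6662) = 0.19891
P₀ = 1/(3.62393 + 0.19891) = 1/3.82284 = 0.261586

Final: 0.261586


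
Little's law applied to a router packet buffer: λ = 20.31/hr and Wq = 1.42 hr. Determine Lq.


Lq = λWq = 20.31·1.42 = 28.8402

Final: 28.8402


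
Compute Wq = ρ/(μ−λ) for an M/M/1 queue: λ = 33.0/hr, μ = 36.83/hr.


ρ = 33.0/36.83 = 0.8960
Wq = ρ/(μ−λ) = 0.8960/(36.83 − 33.0) = 0.8960/3.83 = 0.2339 hr

Final: 0.2339 hr


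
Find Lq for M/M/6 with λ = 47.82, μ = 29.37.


a = λ/μ = 1.6282; ρ = a/6 = 0.2714
P₀ = 0.196202
Lq = P₀·a^c·ρ / (c!·(1−ρ)²) = 0.196202·18.63090·0.2714/(720·0.53091)
= 0.002595

Final: 0.002595


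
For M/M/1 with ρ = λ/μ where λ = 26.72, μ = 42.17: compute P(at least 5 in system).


ρ = 26.72/42.17 = 0.6336
P(N ≥ n) = ρ^n = 0.6336^5 = 0.102133

Final: 0.102133


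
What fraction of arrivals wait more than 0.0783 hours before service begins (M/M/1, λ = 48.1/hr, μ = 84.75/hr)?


ρ = 48.1/84.75 = 0.5676
P(Wq > t) = ρ·e^{−(μ−λ)t} = 0.5676·e^{−2.8697}
= 0.5676·0.056716 = 0.032189

Final: 0.032189


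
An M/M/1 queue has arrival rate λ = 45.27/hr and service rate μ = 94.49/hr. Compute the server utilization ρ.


ρ = λ/μ = 45.27/94.49 = 0.4791

Final: 0.4791


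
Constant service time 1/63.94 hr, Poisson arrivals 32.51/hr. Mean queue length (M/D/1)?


ρ = 32.51/63.94 = 0.5084
M/D/1: Lq = ρ²/(2(1−ρ)) = 0.2585/(2·0.4916) = 0.26296

Final: 0.26296


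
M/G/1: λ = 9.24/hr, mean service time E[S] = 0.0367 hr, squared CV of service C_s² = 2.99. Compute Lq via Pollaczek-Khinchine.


ρ = λ·E[S] = 9.24·0.0367 = 0.3391
Lq = ρ²(1+C_s²)/(2(1−ρ)) = 0.1150·(1+2.99)/(2·0.6609)
= 0.1150·3.9900/1.3218 = 0.34713

Final: 0.34713


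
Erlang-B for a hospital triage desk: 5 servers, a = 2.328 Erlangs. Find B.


B(c,a) = (a^c/c!) / Σ_{k=0}^{c} a^k/k!
a^5/5! = 0.569815
Σ terms (k=0..5): 1.00000 + 2.32800 + 2.70979 + 2.10280 + 1.22383 + 0.56981 = 9.934234
B = 0.569815/9.934234 = 0.057359

Final: 0.057359


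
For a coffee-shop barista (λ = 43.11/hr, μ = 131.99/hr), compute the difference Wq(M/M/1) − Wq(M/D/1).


ρ = 43.11/131.99 = 0.3266
Wq(M/M/1) = ρ/(μ−λ) = 0.3266/88.88 = 0.003675 hr
Wq(M/D/1) = ρ/(2(μ−λ)) = 0.001837 hr
Savings = 0.003675 − 0.001837 = 0.001837 hr

Final: 0.001837 hr


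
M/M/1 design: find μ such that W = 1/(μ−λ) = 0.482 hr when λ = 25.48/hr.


W = 1/(μ−λ) ⇒ μ − λ = 1/W = 1/0.482 = 2.0747
μ = λ + 1/W = 25.48 + 2.0747 = 27.5547 per hr

Final: 27.5547 /hr


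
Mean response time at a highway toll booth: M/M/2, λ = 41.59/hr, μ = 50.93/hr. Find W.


a = 0.8166; ρ = 0.4083; P₀ = 0.420146
Lq = P₀·a^c·ρ/(c!(1−ρ)²) = 0.16338
Wq = Lq/λ = 0.16338/41.59 = 0.003928 hr
W = Wq + 1/μ = 0.003928 + 0.01963 = 0.02356 hr

Final: 0.02356 hr


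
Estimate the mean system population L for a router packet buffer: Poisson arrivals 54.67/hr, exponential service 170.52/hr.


ρ = λ/μ = 54.67/170.52 = 0.3206
L = ρ/(1−ρ) = 0.3206/(1 − 0.3206) = 0.3206/0.6794 = 0.4719

Final: 0.4719


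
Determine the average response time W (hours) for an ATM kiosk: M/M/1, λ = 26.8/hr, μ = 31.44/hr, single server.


W = 1/(μ−λ) = 1/(31.44 − 26.8) = 1/4.64 = 0.2155 hr

Final: 0.2155 hr


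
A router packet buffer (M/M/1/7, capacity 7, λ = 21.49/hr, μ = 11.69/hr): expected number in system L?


ρ = 21.49/11.69 = 1.8383
L = ρ[1 − (K+1)ρ^K + Kρ^(K+1)] / [(1−ρ)(1−ρ^(K+1))]
Numerator: 1.8383·(1 − 8·70.950152 + 7·130.429321) = 636.802624
Denominator: (-0.8383)·(-129.429321) = 108.503623
L = 636.802624/108.503623 = 5.8690

Final: 5.8690


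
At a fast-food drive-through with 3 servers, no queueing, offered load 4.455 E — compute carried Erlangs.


B(3,4.455) = 0.489339 (Erlang-B)
Carried load = a(1 − B) = 4.455·(1 − 0.489339) = 4.455·0.510661 = 2.2750 E

Final: 2.2750 Erlangs


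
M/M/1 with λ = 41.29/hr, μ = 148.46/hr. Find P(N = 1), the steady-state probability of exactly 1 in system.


ρ = 41.29/148.46 = 0.2781
P_n = (1−ρ)·ρ^n = (1 − 0.2781)·0.2781^1 = 0.7219·0.278122 = 0.200770

Final: 0.200770


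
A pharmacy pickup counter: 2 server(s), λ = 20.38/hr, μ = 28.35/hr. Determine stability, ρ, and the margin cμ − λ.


Total capacity cμ = 2·28.35 = 56.70/hr
ρ = λ/(cμ) = 20.38/56.70 = 0.3594
Stable ⇔ ρ < 1: YES
Spare capacity = cμ − λ = 56.70 − 20.38 = 36.32/hr

Final: ρ = 0.3594; stable; margin = 36.32/hr


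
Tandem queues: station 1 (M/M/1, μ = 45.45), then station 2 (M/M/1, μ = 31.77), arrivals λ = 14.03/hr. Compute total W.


Each node sees arrival rate λ = 14.03/hr (tandem ⇒ throughput preserved).
W₁ = 1/(μ₁−λ) = 1/(45.45−14.03) = 0.03183 hr
W₂ = 1/(μ₂−λ) = 1/(31.77−14.03) = 0.05637 hr
W_total = W₁ + W₂ = 0.03183 + 0.05637 = 0.08820 hr

Final: 0.08820 hr


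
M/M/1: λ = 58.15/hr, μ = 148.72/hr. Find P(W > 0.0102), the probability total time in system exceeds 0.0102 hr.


W ~ Exponential(μ−λ) for M/M/1.
μ − λ = 148.72 − 58.15 = 90.5700
P(W > t) = e^{−(μ−λ)t} = e^{−0.9238} = 0.397002

Final: 0.397002


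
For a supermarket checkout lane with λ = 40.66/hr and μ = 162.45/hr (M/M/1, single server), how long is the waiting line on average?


ρ = 40.66/162.45 = 0.2503
Lq = ρ²/(1−ρ) = 0.06265/0.7497 = 0.08356

Final: 0.08356


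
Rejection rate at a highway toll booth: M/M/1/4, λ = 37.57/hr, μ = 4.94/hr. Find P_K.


ρ = λ/μ = 37.57/4.94 = 7.6053
P_K = (1−ρ)ρ^K/(1−ρ^(K+1)) = (-6.6053·3345.468804)/(1 − 25443.170644)
= -22097.701840/-25442.170644 = 0.868546

Final: 0.868546


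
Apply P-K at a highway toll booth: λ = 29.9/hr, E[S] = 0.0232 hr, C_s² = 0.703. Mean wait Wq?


ρ = λ·E[S] = 29.9·0.0232 = 0.6937
E[S²] = E[S]²(1+C_s²) = 0.0232²·(1+0.703) = 0.0009166
Wq = λ·E[S²]/(2(1−ρ)) = 29.9·0.0009166/(2·0.3063) = 0.04474 hr

Final: 0.04474 hr


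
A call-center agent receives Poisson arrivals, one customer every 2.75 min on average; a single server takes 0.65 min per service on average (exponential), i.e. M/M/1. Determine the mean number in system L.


λ = 60/2.75 = 21.8182 /hr
μ = 60/0.65 = 92.3077 /hr
ρ = λ/μ = 21.8182/92.3077 = 0.2364
L = ρ/(1−ρ) = 0.2364/0.7636 = 0.3095

Final: 0.3095


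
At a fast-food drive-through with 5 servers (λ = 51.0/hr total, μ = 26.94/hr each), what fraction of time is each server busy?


ρ = λ/(cμ) = 51.0/(5·26.94) = 51.0/134.70 = 0.3786

Final: 0.3786


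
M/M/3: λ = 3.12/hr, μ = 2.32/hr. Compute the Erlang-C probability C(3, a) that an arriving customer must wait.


a = λ/μ = 1.3448; ρ = a/3 = 0.4483
P₀ = 0.251014 (from M/M/c formula)
C(c,a) = [a^c/(c!(1−ρ))]·P₀ = [2.43220/(6·0.5517)]·0.251014
= 0.73473·0.251014 = 0.184427

Final: 0.184427


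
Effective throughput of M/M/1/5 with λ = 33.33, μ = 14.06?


ρ = 2.3706; P_K = (1−ρ)ρ^5/(1−ρ^6) = 0.581434
λ_eff = λ(1 − P_K) = 33.33·(1 − 0.581434) = 33.33·0.418566 = 13.9508 /hr

Final: 13.9508 /hr


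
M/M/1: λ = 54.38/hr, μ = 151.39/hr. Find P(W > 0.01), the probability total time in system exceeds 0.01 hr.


W ~ Exponential(μ−λ) for M/M/1.
μ − λ = 151.39 − 54.38 = 97.0100
P(W > t) = e^{−(μ−λ)t} = e^{−0.9701} = 0.379045

Final: 0.379045


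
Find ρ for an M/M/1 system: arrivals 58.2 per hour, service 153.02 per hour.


ρ = λ/μ = 58.2/153.02 = 0.3803

Final: 0.3803


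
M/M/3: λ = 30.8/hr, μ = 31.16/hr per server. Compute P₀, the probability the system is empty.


a = λ/μ = 30.8/31.16 = 0.9884; ρ = a/c = 0.3295
Σ_{k=0}^{2} a^k/k! (terms k=0..2) = 1.00000 + 0.98845 + 0.48851 = 2.47696
Tail: a^3/(3!(1−ρ)) = 0.96574/(6·0.6705) = 0.24005
P₀ = 1/(2.47696 + 0.24005) = 1/2.71701 = 0.368052

Final: 0.368052


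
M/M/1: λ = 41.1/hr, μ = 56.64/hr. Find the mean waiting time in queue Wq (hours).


ρ = 41.1/56.64 = 0.7256
Wq = ρ/(μ−λ) = 0.7256/(56.64 − 41.1) = 0.7256/15.54 = 0.04669 hr

Final: 0.04669 hr


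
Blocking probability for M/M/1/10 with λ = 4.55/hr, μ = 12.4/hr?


ρ = λ/μ = 4.55/12.4 = 0.3669
P_K = (1−ρ)ρ^K/(1−ρ^(K+1)) = (0.6331·0.00004425)/(1 − 0.00001624)
= 0.00002801/0.999984 = 0.00002801

Final: 0.00002801


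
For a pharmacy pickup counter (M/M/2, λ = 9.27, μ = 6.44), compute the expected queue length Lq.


a = λ/μ = 1.4394; ρ = a/2 = 0.7197
P₀ = 0.162980
Lq = P₀·a^c·ρ / (c!·(1−ρ)²) = 0.162980·2.07199·0.7197/(2·0.07856)
= 1.54694

Final: 1.54694


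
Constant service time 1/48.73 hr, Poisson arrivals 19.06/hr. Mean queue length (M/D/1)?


ρ = 19.06/48.73 = 0.3911
M/D/1: Lq = ρ²/(2(1−ρ)) = 0.1530/(2·0.6089) = 0.12563

Final: 0.12563


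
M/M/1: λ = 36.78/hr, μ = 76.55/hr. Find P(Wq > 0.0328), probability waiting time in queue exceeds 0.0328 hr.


ρ = 36.78/76.55 = 0.4805
P(Wq > t) = ρ·e^{−(μ−λ)t} = 0.4805·e^{−1.3045}
= 0.4805·0.271320 = 0.130361

Final: 0.130361


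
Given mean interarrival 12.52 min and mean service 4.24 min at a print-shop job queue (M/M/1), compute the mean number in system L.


λ = 60/12.52 = 4.7923 /hr
μ = 60/4.24 = 14.1509 /hr
ρ = λ/μ = 4.7923/14.1509 = 0.3387
L = ρ/(1−ρ) = 0.3387/0.6613 = 0.5121

Final: 0.5121


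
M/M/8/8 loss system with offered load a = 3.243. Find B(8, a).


B(c,a) = (a^c/c!) / Σ_{k=0}^{c} a^k/k!
a^8/8! = 0.303428
Σ terms (k=0..8): 1.00000 + 3.24300 + 5.25852 + 5.68446 + 4.60868 + 2.98919 + 1.61566 + 0.74851 + 0.30343 = 25.451455
B = 0.303428/25.451455 = 0.011922

Final: 0.011922


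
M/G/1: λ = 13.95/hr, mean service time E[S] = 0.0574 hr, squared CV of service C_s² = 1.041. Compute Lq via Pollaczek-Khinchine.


ρ = λ·E[S] = 13.95·0.0574 = 0.8007
Lq = ρ²(1+C_s²)/(2(1−ρ)) = 0.6412·(1+1.041)/(2·0.1993)
= 0.6412·2.0410/0.3985 = 3.28355

Final: 3.28355


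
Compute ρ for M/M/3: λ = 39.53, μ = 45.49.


ρ = λ/(cμ) = 39.53/(3·45.49) = 39.53/136.47 = 0.2897

Final: 0.2897


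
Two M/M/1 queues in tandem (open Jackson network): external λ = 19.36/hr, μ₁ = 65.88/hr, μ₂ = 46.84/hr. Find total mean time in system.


Each node sees arrival rate λ = 19.36/hr (tandem ⇒ throughput preserved).
W₁ = 1/(μ₁−λ) = 1/(65.88−19.36) = 0.02150 hr
W₂ = 1/(μ₂−λ) = 1/(46.84−19.36) = 0.03639 hr
W_total = W₁ + W₂ = 0.02150 + 0.03639 = 0.05789 hr

Final: 0.05789 hr


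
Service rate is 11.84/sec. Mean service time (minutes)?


Mean service time = 1/μ = 1/11.84 second = 0.08446 second
In minutes: 0.08446 × 0.0166667 = 0.001408 min

Final: 0.001408 min


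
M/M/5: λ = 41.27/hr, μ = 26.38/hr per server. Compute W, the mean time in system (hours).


a = 1.5644; ρ = 0.3129; P₀ = 0.208786
Lq = P₀·a^c·ρ/(c!(1−ρ)²) = 0.01081
Wq = Lq/λ = 0.01081/41.27 = 0.0002618 hr
W = Wq + 1/μ = 0.0002618 + 0.03791 = 0.03817 hr

Final: 0.03817 hr


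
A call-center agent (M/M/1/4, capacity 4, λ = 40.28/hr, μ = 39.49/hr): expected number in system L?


ρ = 40.28/39.49 = 1.0200
L = ρ[1 − (K+1)ρ^K + Kρ^(K+1)] / [(1−ρ)(1−ρ^(K+1))]
Numerator: 1.0200·(1 − 5·1.082454 + 4·1.104108) = 0.004248
Denominator: (-0.02001)·(-0.104108) = 0.002083
L = 0.004248/0.002083 = 2.0396

Final: 2.0396


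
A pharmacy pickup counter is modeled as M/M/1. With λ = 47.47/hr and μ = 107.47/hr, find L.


ρ = λ/μ = 47.47/107.47 = 0.4417
L = ρ/(1−ρ) = 0.4417/(1 − 0.4417) = 0.4417/0.5583 = 0.7912

Final: 0.7912


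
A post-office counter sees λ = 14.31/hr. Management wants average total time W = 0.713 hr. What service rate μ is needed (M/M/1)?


W = 1/(μ−λ) ⇒ μ − λ = 1/W = 1/0.713 = 1.4025
μ = λ + 1/W = 14.31 + 1.4025 = 15.7125 per hr

Final: 15.7125 /hr


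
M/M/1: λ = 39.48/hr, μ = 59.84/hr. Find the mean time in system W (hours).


W = 1/(μ−λ) = 1/(59.84 − 39.48) = 1/20.36 = 0.04912 hr

Final: 0.04912 hr


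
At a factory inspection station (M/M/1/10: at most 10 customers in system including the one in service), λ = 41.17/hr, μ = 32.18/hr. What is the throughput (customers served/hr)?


ρ = 1.2794; P_K = (1−ρ)ρ^10/(1−ρ^11) = 0.233927
λ_eff = λ(1 − P_K) = 41.17·(1 − 0.233927) = 41.17·0.766073 = 31.5392 /hr

Final: 31.5392 /hr


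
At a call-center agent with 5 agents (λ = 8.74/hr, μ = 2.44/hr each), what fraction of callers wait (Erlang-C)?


a = λ/μ = 3.5820; ρ = a/5 = 0.7164
P₀ = 0.023341 (from M/M/c formula)
C(c,a) = [a^c/(c!(1−ρ))]·P₀ = [589.66864/(120·0.2836)]·0.023341
= 17.32649·0.023341 = 0.404421

Final: 0.404421


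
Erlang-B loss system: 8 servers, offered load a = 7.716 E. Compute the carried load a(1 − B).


B(8,7.716) = 0.219685 (Erlang-B)
Carried load = a(1 − B) = 7.716·(1 − 0.219685) = 7.716·0.780315 = 6.0209 E

Final: 6.0209 Erlangs


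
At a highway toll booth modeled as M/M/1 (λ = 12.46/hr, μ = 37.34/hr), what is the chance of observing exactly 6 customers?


ρ = 12.46/37.34 = 0.3337
P_n = (1−ρ)·ρ^n = (1 − 0.3337)·0.3337^6 = 0.6663·0.001381 = 0.0009199

Final: 0.0009199


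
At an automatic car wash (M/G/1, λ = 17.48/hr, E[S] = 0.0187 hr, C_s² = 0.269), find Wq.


ρ = λ·E[S] = 17.48·0.0187 = 0.3269
E[S²] = E[S]²(1+C_s²) = 0.0187²·(1+0.269) = 0.0004438
Wq = λ·E[S²]/(2(1−ρ)) = 17.48·0.0004438/(2·0.6731) = 0.005762 hr

Final: 0.005762 hr


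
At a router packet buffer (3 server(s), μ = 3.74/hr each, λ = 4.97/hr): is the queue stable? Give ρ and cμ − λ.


Total capacity cμ = 3·3.74 = 11.22/hr
ρ = λ/(cμ) = 4.97/11.22 = 0.4430
Stable ⇔ ρ < 1: YES
Spare capacity = cμ − λ = 11.22 − 4.97 = 6.25/hr

Final: ρ = 0.4430; stable; margin = 6.25/hr


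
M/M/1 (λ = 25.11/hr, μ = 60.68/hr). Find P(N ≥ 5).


ρ = 25.11/60.68 = 0.4138
P(N ≥ n) = ρ^n = 0.4138^5 = 0.012134

Final: 0.012134


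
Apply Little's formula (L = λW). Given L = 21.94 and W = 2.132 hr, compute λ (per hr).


λ = L/W = 21.94/2.132 = 10.2908 /hr

Final: 10.2908 /hr


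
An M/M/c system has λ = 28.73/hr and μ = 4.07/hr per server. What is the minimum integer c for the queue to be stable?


Stability requires cμ > λ ⇔ c > λ/μ.
λ/μ = 28.73/4.07 = 7.0590
Minimum integer c = ⌊7.0590⌋ + 1 = 8
Check: 8·4.07 = 32.56 > 28.73, while 7·4.07 = 28.49 ≤ 28.73

Final: 8 servers


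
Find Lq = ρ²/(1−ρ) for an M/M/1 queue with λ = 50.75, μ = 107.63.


ρ = 50.75/107.63 = 0.4715
Lq = ρ²/(1−ρ) = 0.2223/0.5285 = 0.4207

Final: 0.4207


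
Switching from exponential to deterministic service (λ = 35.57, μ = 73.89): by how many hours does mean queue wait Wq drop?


ρ = 35.57/73.89 = 0.4814
Wq(M/M/1) = ρ/(μ−λ) = 0.4814/38.32 = 0.01256 hr
Wq(M/D/1) = ρ/(2(μ−λ)) = 0.006281 hr
Savings = 0.01256 − 0.006281 = 0.006281 hr

Final: 0.006281 hr


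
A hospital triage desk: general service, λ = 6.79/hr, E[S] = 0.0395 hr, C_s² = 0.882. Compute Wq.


ρ = λ·E[S] = 6.79·0.0395 = 0.2682
E[S²] = E[S]²(1+C_s²) = 0.0395²·(1+0.882) = 0.002936
Wq = λ·E[S²]/(2(1−ρ)) = 6.79·0.002936/(2·0.7318) = 0.01362 hr

Final: 0.01362 hr


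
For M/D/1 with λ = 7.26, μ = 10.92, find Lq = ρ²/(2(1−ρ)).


ρ = 7.26/10.92 = 0.6648
M/D/1: Lq = ρ²/(2(1−ρ)) = 0.4420/(2·0.3352) = 0.65939

Final: 0.65939


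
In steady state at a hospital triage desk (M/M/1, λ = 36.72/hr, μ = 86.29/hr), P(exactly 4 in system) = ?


ρ = 36.72/86.29 = 0.4255
P_n = (1−ρ)·ρ^n = (1 − 0.4255)·0.4255^4 = 0.5745·0.032792 = 0.018838

Final: 0.018838


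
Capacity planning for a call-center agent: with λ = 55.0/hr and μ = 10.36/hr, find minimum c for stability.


Stability requires cμ > λ ⇔ c > λ/μ.
λ/μ = 55.0/10.36 = 5.3089
Minimum integer c = ⌊5.3089⌋ + 1 = 6
Check: 6·10.36 = 62.16 > 55.0, while 5·10.36 = 51.80 ≤ 55.0

Final: 6 servers


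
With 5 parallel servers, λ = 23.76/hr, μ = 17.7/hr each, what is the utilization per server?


ρ = λ/(cμ) = 23.76/(5·17.7) = 23.76/88.50 = 0.2685

Final: 0.2685


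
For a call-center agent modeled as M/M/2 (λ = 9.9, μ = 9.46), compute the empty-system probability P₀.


a = λ/μ = 9.9/9.46 = 1.0465; ρ = a/c = 0.5233
Σ_{k=0}^{1} a^k/k! (terms k=0..1) = 1.00000 + 1.04651 = 2.04651
Tail: a^2/(2!(1−ρ)) = 1.09519/(2·0.4767) = 1.14861
P₀ = 1/(2.04651 + 1.14861) = 1/3.19512 = 0.312977

Final: 0.312977


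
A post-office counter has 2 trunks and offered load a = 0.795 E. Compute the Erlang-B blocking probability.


B(c,a) = (a^c/c!) / Σ_{k=0}^{c} a^k/k!
a^2/2! = 0.316013
Σ terms (k=0..2): 1.00000 + 0.79500 + 0.31601 = 2.111013
B = 0.316013/2.111013 = 0.149697

Final: 0.149697


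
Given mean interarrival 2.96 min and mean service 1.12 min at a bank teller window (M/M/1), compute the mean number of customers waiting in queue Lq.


λ = 60/2.96 = 20.2703 /hr
μ = 60/1.12 = 53.5714 /hr
ρ = λ/μ = 20.2703/53.5714 = 0.3784
Lq = ρ²/(1−ρ) = 0.1432/0.6216 = 0.2303

Final: 0.2303


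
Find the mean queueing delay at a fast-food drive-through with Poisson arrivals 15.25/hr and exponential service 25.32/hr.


ρ = 15.25/25.32 = 0.6023
Wq = ρ/(μ−λ) = 0.6023/(25.32 − 15.25) = 0.6023/10.07 = 0.05981 hr

Final: 0.05981 hr


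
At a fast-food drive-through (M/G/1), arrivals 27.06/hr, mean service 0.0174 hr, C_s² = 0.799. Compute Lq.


ρ = λ·E[S] = 27.06·0.0174 = 0.4708
Lq = ρ²(1+C_s²)/(2(1−ρ)) = 0.2217·(1+0.799)/(2·0.5292)
= 0.2217·1.7990/1.0583 = 0.37685

Final: 0.37685


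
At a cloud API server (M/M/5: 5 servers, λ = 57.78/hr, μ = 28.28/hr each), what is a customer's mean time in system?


a = 2.0431; ρ = 0.4086; P₀ = 0.128541
Lq = P₀·a^c·ρ/(c!(1−ρ)²) = 0.04456
Wq = Lq/λ = 0.04456/57.78 = 0.0007712 hr
W = Wq + 1/μ = 0.0007712 + 0.03536 = 0.03613 hr

Final: 0.03613 hr


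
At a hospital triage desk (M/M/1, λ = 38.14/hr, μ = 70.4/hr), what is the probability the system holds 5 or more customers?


ρ = 38.14/70.4 = 0.5418
P(N ≥ n) = ρ^n = 0.5418^5 = 0.046670

Final: 0.046670


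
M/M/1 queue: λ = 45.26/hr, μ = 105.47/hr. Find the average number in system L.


ρ = λ/μ = 45.26/105.47 = 0.4291
L = ρ/(1−ρ) = 0.4291/(1 − 0.4291) = 0.4291/0.5709 = 0.7517

Final: 0.7517


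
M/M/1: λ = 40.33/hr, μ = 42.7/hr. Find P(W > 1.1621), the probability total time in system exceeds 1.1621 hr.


W ~ Exponential(μ−λ) for M/M/1.
μ − λ = 42.7 − 40.33 = 2.3700
P(W > t) = e^{−(μ−λ)t} = e^{−2.7542} = 0.063661

Final: 0.063661


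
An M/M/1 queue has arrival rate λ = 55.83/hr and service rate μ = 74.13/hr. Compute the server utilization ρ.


ρ = λ/μ = 55.83/74.13 = 0.7531

Final: 0.7531


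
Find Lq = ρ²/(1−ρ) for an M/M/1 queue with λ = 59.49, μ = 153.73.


ρ = 59.49/153.73 = 0.3870
Lq = ρ²/(1−ρ) = 0.1498/0.6130 = 0.2443

Final: 0.2443


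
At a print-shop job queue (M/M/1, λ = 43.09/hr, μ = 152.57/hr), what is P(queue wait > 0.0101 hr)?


ρ = 43.09/152.57 = 0.2824
P(Wq > t) = ρ·e^{−(μ−λ)t} = 0.2824·e^{−1.1057}
= 0.2824·0.330963 = 0.093473

Final: 0.093473


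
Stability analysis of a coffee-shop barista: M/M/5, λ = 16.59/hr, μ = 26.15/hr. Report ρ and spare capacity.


Total capacity cμ = 5·26.15 = 130.75/hr
ρ = λ/(cμ) = 16.59/130.75 = 0.1269
Stable ⇔ ρ < 1: YES
Spare capacity = cμ − λ = 130.75 − 16.59 = 114.16/hr

Final: ρ = 0.1269; stable; margin = 114.16/hr


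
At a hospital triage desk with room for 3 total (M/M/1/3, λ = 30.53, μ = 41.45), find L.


ρ = 30.53/41.45 = 0.7366
L = ρ[1 − (K+1)ρ^K + Kρ^(K+1)] / [(1−ρ)(1−ρ^(K+1))]
Numerator: 0.7366·(1 − 4·0.399583 + 3·0.294313) = 0.209627
Denominator: (0.2634)·(0.705687) = 0.185913
L = 0.209627/0.185913 = 1.1276

Final: 1.1276


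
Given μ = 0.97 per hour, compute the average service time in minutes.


Mean service time = 1/μ = 1/0.97 hour = 1.03093 hour
In minutes: 1.03093 × 60 = 61.8557 min

Final: 61.8557 min


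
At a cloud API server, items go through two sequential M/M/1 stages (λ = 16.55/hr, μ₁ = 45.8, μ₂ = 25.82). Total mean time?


Each node sees arrival rate λ = 16.55/hr (tandem ⇒ throughput preserved).
W₁ = 1/(μ₁−λ) = 1/(45.8−16.55) = 0.03419 hr
W₂ = 1/(μ₂−λ) = 1/(25.82−16.55) = 0.10787 hr
W_total = W₁ + W₂ = 0.03419 + 0.10787 = 0.14206 hr

Final: 0.14206 hr


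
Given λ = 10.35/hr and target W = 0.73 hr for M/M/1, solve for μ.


W = 1/(μ−λ) ⇒ μ − λ = 1/W = 1/0.73 = 1.3699
μ = λ + 1/W = 10.35 + 1.3699 = 11.7199 per hr

Final: 11.7199 /hr


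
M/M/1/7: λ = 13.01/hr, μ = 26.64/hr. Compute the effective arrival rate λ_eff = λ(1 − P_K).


ρ = 0.4884; P_K = (1−ρ)ρ^7/(1−ρ^8) = 0.003401
λ_eff = λ(1 − P_K) = 13.01·(1 − 0.003401) = 13.01·0.996599 = 12.9658 /hr

Final: 12.9658 /hr


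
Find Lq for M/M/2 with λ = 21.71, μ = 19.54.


a = λ/μ = 1.1111; ρ = a/2 = 0.5555
P₀ = 0.285738
Lq = P₀·a^c·ρ / (c!·(1−ρ)²) = 0.285738·1.23444·0.5555/(2·0.19756)
= 0.49593

Final: 0.49593


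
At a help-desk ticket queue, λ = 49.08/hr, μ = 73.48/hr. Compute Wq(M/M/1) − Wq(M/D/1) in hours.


ρ = 49.08/73.48 = 0.6679
Wq(M/M/1) = ρ/(μ−λ) = 0.6679/24.40 = 0.02737 hr
Wq(M/D/1) = ρ/(2(μ−λ)) = 0.01369 hr
Savings = 0.02737 − 0.01369 = 0.01369 hr

Final: 0.01369 hr


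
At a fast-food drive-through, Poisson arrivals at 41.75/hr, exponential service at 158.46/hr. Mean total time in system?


W = 1/(μ−λ) = 1/(158.46 − 41.75) = 1/116.71 = 0.008568 hr

Final: 0.008568 hr


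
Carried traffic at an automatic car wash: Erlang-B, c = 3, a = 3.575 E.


B(3,3.575) = 0.409846 (Erlang-B)
Carried load = a(1 − B) = 3.575·(1 − 0.409846) = 3.575·0.590154 = 2.1098 E

Final: 2.1098 Erlangs


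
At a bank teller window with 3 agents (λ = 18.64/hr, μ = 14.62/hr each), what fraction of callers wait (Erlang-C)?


a = λ/μ = 1.2750; ρ = a/3 = 0.4250
P₀ = 0.271117 (from M/M/c formula)
C(c,a) = [a^c/(c!(1−ρ))]·P₀ = [2.07251/(6·0.5750)]·0.271117
= 0.60071·0.271117 = 0.162864

Final: 0.162864


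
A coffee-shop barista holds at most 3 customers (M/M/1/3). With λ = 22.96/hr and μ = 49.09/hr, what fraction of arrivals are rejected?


ρ = λ/μ = 22.96/49.09 = 0.4677
P_K = (1−ρ)ρ^K/(1−ρ^(K+1)) = (0.5323·0.102314)/(1 − 0.047854)
= 0.054461/0.952146 = 0.057198

Final: 0.057198


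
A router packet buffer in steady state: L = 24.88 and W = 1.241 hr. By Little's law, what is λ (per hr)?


λ = L/W = 24.88/1.241 = 20.0483 /hr

Final: 20.0483 /hr


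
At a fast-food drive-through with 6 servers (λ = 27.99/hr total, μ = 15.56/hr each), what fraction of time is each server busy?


ρ = λ/(cμ) = 27.99/(6·15.56) = 27.99/93.36 = 0.2998

Final: 0.2998


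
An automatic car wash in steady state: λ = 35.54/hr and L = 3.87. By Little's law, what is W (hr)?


W = L/λ = 3.87/35.54 = 0.1089 hr

Final: 0.1089 hr


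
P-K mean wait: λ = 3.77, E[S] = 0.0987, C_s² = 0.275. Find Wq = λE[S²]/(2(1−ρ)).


ρ = λ·E[S] = 3.77·0.0987 = 0.3721
E[S²] = E[S]²(1+C_s²) = 0.0987²·(1+0.275) = 0.012421
Wq = λ·E[S²]/(2(1−ρ)) = 3.77·0.012421/(2·0.6279) = 0.03729 hr

Final: 0.03729 hr


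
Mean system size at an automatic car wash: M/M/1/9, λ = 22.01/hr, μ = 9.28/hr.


ρ = 22.01/9.28 = 2.3718
L = ρ[1 − (K+1)ρ^K + Kρ^(K+1)] / [(1−ρ)(1−ρ^(K+1))]
Numerator: 2.3718·(1 − 10·2374.917879 + 9·5632.752427) = 63911.046660
Denominator: (-1.3718)·(-5631.752427) = 7725.453490
L = 63911.046660/7725.453490 = 8.2728

Final: 8.2728


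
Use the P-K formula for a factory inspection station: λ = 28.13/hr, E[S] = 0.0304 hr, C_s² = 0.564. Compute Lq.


ρ = λ·E[S] = 28.13·0.0304 = 0.8552
Lq = ρ²(1+C_s²)/(2(1−ρ)) = 0.7313·(1+0.564)/(2·0.1448)
= 0.7313·1.5640/0.2897 = 3.94803

Final: 3.94803
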